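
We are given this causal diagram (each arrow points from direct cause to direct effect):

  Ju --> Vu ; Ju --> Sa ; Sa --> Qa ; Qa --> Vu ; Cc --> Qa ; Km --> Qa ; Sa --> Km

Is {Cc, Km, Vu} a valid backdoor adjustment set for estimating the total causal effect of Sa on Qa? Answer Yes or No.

No

Backdoor paths from Sa to Qa (paths whose first edge points into Sa):
  P1: Sa <- Ju -> Vu <- Qa
Condition 1 (no descendant of Sa in the set): FAILS — Km and Vu are descendants of Sa.
Condition 2 (every backdoor path blocked by {Cc, Km, Vu}):
  P1: open — collider(s) Vu are conditioned on (or have a conditioned descendant) and no non-collider on the path is in the set.
{Cc, Km, Vu} does not satisfy the backdoor criterion.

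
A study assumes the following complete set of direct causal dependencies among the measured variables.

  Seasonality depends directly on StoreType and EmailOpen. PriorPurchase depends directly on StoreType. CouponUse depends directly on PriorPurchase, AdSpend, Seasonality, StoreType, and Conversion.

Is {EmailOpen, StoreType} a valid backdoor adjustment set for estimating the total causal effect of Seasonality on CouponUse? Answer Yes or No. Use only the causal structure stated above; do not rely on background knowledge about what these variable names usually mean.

Yes

Backdoor paths from Seasonality to CouponUse (paths whose first edge points into Seasonality):
  P1: Seasonality <- StoreType -> PriorPurchase -> CouponUse
  P2: Seasonality <- StoreType -> CouponUse
Condition 1 (no descendant of Seasonality in the set): holds — descendants of Seasonality are {CouponUse}; none are in {EmailOpen, StoreType}.
Condition 2 (every backdoor path blocked by {EmailOpen, StoreType}):
  P1: blocked at fork node StoreType ∈ conditioning set.
  P2: blocked at fork node StoreType ∈ conditioning set.
{EmailOpen, StoreType} satisfies the backdoor criterion.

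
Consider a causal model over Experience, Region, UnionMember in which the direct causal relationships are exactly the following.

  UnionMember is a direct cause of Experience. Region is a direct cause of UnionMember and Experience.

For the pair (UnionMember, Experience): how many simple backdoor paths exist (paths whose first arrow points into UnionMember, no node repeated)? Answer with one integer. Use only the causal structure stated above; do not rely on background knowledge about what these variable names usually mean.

1

A backdoor path from UnionMember to Experience is any simple undirected path whose first edge points into UnionMember (i.e. leaves UnionMember via a parent).
Parents of UnionMember: {Region}.
Enumerating:
  P1: UnionMember <- Region -> Experience
That exhausts the simple backdoor paths. Count: 1.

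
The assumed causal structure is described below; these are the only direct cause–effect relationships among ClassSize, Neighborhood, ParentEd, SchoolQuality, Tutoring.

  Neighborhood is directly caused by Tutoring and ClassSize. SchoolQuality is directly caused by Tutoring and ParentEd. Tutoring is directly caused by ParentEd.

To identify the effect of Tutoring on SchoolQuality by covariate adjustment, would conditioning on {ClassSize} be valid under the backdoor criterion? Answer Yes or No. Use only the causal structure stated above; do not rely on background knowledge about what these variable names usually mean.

Backdoor paths from Tutoring to SchoolQuality (paths whose first edge points into Tutoring):
  P1: Tutoring <- ParentEd -> SchoolQuality
Condition 1 (no descendant of Tutoring in the set): holds — descendants of Tutoring are {Neighborhood, SchoolQuality}; none are in {ClassSize}.
Condition 2 (every backdoor path blocked by {ClassSize}):
  P1: open — no interior node is in the conditioning set.
{ClassSize} does not satisfy the backdoor criterion.

No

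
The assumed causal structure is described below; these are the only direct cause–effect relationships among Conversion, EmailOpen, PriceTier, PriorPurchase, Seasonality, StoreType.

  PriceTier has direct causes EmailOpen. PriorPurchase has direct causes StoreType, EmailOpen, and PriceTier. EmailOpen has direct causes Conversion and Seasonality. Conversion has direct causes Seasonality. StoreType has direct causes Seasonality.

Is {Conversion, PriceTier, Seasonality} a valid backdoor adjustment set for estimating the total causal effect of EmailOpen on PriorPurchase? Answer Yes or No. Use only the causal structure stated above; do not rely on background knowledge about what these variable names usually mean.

Backdoor paths from EmailOpen to PriorPurchase (paths whose first edge points into EmailOpen):
  P1: EmailOpen <- Seasonality -> StoreType -> PriorPurchase
  P2: EmailOpen <- Conversion <- Seasonality -> StoreType -> PriorPurchase
Condition 1 (no descendant of EmailOpen in the set): FAILS — PriceTier is a descendant of EmailOpen.
Condition 2 (every backdoor path blocked by {Conversion, PriceTier, Seasonality}):
  P1: blocked at fork node Seasonality ∈ conditioning set.
  P2: blocked at chain node Conversion ∈ conditioning set.
{Conversion, PriceTier, Seasonality} does not satisfy the backdoor criterion.

No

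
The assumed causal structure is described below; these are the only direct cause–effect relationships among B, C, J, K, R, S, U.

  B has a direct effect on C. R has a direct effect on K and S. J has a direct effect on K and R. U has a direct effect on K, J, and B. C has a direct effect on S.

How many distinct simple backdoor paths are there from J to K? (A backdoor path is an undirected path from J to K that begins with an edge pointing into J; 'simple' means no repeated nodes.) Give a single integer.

2

A backdoor path from J to K is any simple undirected path whose first edge points into J (i.e. leaves J via a parent).
Parents of J: {U}.
Enumerating:
  P1: J <- U -> B -> C -> S <- R -> K
  P2: J <- U -> K
That exhausts the simple backdoor paths. Count: 2.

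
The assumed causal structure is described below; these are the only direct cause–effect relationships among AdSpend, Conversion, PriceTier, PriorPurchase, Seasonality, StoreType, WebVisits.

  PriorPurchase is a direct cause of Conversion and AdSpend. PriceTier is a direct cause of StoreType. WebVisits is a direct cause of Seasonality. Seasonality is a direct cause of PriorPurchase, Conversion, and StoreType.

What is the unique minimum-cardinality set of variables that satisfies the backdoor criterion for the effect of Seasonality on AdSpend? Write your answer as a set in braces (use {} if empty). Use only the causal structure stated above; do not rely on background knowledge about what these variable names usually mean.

Variables eligible for adjustment (non-descendants of Seasonality, excluding Seasonality and AdSpend): {PriceTier, WebVisits}.
Backdoor paths from Seasonality to AdSpend:
  (none)
With no backdoor paths the empty set already satisfies the criterion, and it is trivially minimal.

{}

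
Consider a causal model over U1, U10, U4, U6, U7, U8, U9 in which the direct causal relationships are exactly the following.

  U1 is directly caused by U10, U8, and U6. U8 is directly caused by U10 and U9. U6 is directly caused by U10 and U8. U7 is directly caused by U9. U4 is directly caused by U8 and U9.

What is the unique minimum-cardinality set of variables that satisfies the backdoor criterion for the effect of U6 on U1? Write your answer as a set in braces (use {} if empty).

Variables eligible for adjustment (non-descendants of U6, excluding U6 and U1): {U10, U4, U7, U8, U9}.
Backdoor paths from U6 to U1:
  P1: U6 <- U10 -> U8 -> U1
  P2: U6 <- U10 -> U1
  P3: U6 <- U8 <- U10 -> U1
  P4: U6 <- U8 -> U1
The empty set is not sufficient: P1 (U6 <- U10 -> U8 -> U1) has no collider blocking it and no conditioned non-collider, so it is open.
Try {U10, U8}:
  P1: blocked at fork node U10 ∈ conditioning set.
  P2: blocked at fork node U10 ∈ conditioning set.
  P3: blocked at chain node U8 ∈ conditioning set.
  P4: blocked at fork node U8 ∈ conditioning set.
{U10, U8} contains no descendant of U6 and blocks every backdoor path.
Every element of {U10, U8} is needed (dropping U10 leaves P2 open; dropping U8 leaves P4 open), so no proper subset is valid.
Among all size-2 subsets of the eligible variables, only {U10, U8} blocks every backdoor path, so it is the unique smallest valid adjustment set.

{U10, U8}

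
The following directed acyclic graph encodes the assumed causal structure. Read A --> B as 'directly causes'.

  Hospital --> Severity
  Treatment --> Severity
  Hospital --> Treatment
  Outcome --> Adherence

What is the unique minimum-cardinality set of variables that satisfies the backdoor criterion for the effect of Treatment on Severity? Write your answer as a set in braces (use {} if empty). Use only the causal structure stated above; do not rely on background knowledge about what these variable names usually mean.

{Hospital}

Variables eligible for adjustment (non-descendants of Treatment, excluding Treatment and Severity): {Adherence, Hospital, Outcome}.
Backdoor paths from Treatment to Severity:
  P1: Treatment <- Hospital -> Severity
The empty set is not sufficient: P1 (Treatment <- Hospital -> Severity) has no collider blocking it and no conditioned non-collider, so it is open.
Try {Hospital}:
  P1: blocked at fork node Hospital ∈ conditioning set.
{Hospital} contains no descendant of Treatment and blocks every backdoor path.
No other singleton works — e.g. {Outcome} leaves P1 open — so {Hospital} is the unique smallest valid adjustment set.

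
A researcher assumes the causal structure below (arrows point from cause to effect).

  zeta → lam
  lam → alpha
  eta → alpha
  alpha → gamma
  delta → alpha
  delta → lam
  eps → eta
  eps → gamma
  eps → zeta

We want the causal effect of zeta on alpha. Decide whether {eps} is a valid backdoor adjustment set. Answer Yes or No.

Backdoor paths from zeta to alpha (paths whose first edge points into zeta):
  P1: zeta <- eps -> eta -> alpha
  P2: zeta <- eps -> gamma <- alpha
Condition 1 (no descendant of zeta in the set): holds — descendants of zeta are {alpha, gamma, lam}; none are in {eps}.
Condition 2 (every backdoor path blocked by {eps}):
  P1: blocked at fork node eps ∈ conditioning set.
  P2: blocked at fork node eps ∈ conditioning set.
{eps} satisfies the backdoor criterion.

Yes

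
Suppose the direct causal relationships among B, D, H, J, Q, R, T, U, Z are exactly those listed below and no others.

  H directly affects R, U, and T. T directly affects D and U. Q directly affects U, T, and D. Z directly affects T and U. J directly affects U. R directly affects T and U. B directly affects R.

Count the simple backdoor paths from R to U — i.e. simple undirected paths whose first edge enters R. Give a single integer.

A backdoor path from R to U is any simple undirected path whose first edge points into R (i.e. leaves R via a parent).
Parents of R: {B, H}.
Enumerating:
  P1: R <- H -> T <- Q -> U
  P2: R <- H -> T <- Z -> U
  P3: R <- H -> T -> U
  P4: R <- H -> T -> D <- Q -> U
  P5: R <- H -> U
That exhausts the simple backdoor paths. Count: 5.

5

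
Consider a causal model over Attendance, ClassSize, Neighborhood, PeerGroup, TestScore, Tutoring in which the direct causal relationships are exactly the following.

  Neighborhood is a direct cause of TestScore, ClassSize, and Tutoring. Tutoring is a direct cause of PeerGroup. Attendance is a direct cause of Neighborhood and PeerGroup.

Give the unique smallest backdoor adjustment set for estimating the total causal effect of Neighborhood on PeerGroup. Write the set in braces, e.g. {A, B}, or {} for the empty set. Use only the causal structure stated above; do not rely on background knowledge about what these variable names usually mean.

Variables eligible for adjustment (non-descendants of Neighborhood, excluding Neighborhood and PeerGroup): {Attendance}.
Backdoor paths from Neighborhood to PeerGroup:
  P1: Neighborhood <- Attendance -> PeerGroup
The empty set is not sufficient: P1 (Neighborhood <- Attendance -> PeerGroup) has no collider blocking it and no conditioned non-collider, so it is open.
Try {Attendance}:
  P1: blocked at fork node Attendance ∈ conditioning set.
{Attendance} contains no descendant of Neighborhood and blocks every backdoor path.
{Attendance} is the unique smallest valid adjustment set.

{Attendance}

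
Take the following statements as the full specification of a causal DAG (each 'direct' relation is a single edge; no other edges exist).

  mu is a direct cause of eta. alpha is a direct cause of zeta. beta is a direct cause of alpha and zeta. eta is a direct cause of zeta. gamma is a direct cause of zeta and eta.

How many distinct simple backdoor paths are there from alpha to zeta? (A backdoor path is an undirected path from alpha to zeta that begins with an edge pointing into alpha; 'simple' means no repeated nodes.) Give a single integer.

A backdoor path from alpha to zeta is any simple undirected path whose first edge points into alpha (i.e. leaves alpha via a parent).
Parents of alpha: {beta}.
Enumerating:
  P1: alpha <- beta -> zeta
That exhausts the simple backdoor paths. Count: 1.

1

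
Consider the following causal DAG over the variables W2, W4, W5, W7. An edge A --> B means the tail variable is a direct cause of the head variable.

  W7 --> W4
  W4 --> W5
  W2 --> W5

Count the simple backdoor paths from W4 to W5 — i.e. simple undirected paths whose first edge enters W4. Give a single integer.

A backdoor path from W4 to W5 is any simple undirected path whose first edge points into W4 (i.e. leaves W4 via a parent).
Parents of W4: {W7}.
No simple path from any parent of W4 reaches W5 without revisiting W4, so there are no backdoor paths.

0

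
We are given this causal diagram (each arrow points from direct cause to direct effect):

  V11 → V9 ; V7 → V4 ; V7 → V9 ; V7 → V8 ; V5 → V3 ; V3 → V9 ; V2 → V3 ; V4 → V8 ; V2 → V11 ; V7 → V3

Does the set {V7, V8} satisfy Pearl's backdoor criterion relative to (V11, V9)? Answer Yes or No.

No

Backdoor paths from V11 to V9 (paths whose first edge points into V11):
  P1: V11 <- V2 -> V3 <- V7 -> V9
  P2: V11 <- V2 -> V3 -> V9
Condition 1 (no descendant of V11 in the set): holds — descendants of V11 are {V9}; none are in {V7, V8}.
Condition 2 (every backdoor path blocked by {V7, V8}):
  P1: blocked at collider V3 (neither it nor any descendant is in the conditioning set).
  P2: open — no interior node is in the conditioning set.
{V7, V8} does not satisfy the backdoor criterion.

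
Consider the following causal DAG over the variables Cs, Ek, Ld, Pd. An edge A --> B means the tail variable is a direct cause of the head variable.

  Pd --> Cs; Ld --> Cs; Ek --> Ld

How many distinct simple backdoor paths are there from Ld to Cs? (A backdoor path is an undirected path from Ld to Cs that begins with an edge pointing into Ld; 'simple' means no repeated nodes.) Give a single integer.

0

A backdoor path from Ld to Cs is any simple undirected path whose first edge points into Ld (i.e. leaves Ld via a parent).
Parents of Ld: {Ek}.
No simple path from any parent of Ld reaches Cs without revisiting Ld, so there are no backdoor paths.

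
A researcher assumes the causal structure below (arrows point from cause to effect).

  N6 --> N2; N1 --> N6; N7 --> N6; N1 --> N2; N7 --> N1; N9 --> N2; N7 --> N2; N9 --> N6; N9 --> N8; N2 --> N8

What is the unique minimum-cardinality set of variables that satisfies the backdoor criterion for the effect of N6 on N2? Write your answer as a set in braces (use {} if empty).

{N1, N7, N9}

Variables eligible for adjustment (non-descendants of N6, excluding N6 and N2): {N1, N7, N9}.
Backdoor paths from N6 to N2:
  P1: N6 <- N9 -> N2
  P2: N6 <- N9 -> N8 <- N2
  P3: N6 <- N7 -> N1 -> N2
  P4: N6 <- N7 -> N2
  P5: N6 <- N1 <- N7 -> N2
  P6: N6 <- N1 -> N2
The empty set is not sufficient: P1 (N6 <- N9 -> N2) has no collider blocking it and no conditioned non-collider, so it is open.
Try {N1, N7, N9}:
  P1: blocked at fork node N9 ∈ conditioning set.
  P2: blocked at fork node N9 ∈ conditioning set.
  P3: blocked at fork node N7 ∈ conditioning set.
  P4: blocked at fork node N7 ∈ conditioning set.
  P5: blocked at chain node N1 ∈ conditioning set.
  P6: blocked at fork node N1 ∈ conditioning set.
{N1, N7, N9} contains no descendant of N6 and blocks every backdoor path.
Every element of {N1, N7, N9} is needed (dropping N1 leaves P6 open; dropping N7 leaves P4 open; dropping N9 leaves P1 open), so no proper subset is valid.
Among all size-3 subsets of the eligible variables, only {N1, N7, N9} blocks every backdoor path, so it is the unique smallest valid adjustment set.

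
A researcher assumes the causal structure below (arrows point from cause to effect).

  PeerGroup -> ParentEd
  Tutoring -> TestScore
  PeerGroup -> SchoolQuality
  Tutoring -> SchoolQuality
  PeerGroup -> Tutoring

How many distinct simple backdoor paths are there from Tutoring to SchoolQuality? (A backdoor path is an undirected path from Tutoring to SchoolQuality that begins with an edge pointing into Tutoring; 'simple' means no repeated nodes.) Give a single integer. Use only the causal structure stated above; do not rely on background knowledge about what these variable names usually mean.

A backdoor path from Tutoring to SchoolQuality is any simple undirected path whose first edge points into Tutoring (i.e. leaves Tutoring via a parent).
Parents of Tutoring: {PeerGroup}.
Enumerating:
  P1: Tutoring <- PeerGroup -> SchoolQuality
That exhausts the simple backdoor paths. Count: 1.

1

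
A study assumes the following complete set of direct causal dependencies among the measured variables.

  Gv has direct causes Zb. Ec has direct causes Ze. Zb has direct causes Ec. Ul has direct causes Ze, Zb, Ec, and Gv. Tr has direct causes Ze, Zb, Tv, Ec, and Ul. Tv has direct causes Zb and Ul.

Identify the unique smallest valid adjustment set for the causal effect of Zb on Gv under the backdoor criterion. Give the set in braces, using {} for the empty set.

{}

Variables eligible for adjustment (non-descendants of Zb, excluding Zb and Gv): {Ec, Ze}.
Backdoor paths from Zb to Gv:
  P1: Zb <- Ec <- Ze -> Ul <- Gv
  P2: Zb <- Ec <- Ze -> Tr <- Ul <- Gv
  P3: Zb <- Ec <- Ze -> Tr <- Tv <- Ul <- Gv
  P4: Zb <- Ec -> Ul <- Gv
  P5: Zb <- Ec -> Tr <- Ze -> Ul <- Gv
  P6: Zb <- Ec -> Tr <- Ul <- Gv
  P7: Zb <- Ec -> Tr <- Tv <- Ul <- Gv
Each backdoor path contains an unconditioned collider, so every path is already blocked with the empty conditioning set:
  P1: blocked at collider Ul (neither it nor any descendant is in the conditioning set).
  P2: blocked at collider Tr (neither it nor any descendant is in the conditioning set).
  P3: blocked at collider Tr (neither it nor any descendant is in the conditioning set).
  P4: blocked at collider Ul (neither it nor any descendant is in the conditioning set).
  P5: blocked at collider Tr (neither it nor any descendant is in the conditioning set).
  P6: blocked at collider Tr (neither it nor any descendant is in the conditioning set).
  P7: blocked at collider Tr (neither it nor any descendant is in the conditioning set).
The empty set is therefore the unique smallest valid set.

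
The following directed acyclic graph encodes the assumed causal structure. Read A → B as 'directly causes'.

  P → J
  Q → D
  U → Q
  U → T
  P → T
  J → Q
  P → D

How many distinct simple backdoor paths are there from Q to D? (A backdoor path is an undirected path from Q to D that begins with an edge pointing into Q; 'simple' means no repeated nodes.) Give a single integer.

2

A backdoor path from Q to D is any simple undirected path whose first edge points into Q (i.e. leaves Q via a parent).
Parents of Q: {J, U}.
Enumerating:
  P1: Q <- J <- P -> D
  P2: Q <- U -> T <- P -> D
That exhausts the simple backdoor paths. Count: 2.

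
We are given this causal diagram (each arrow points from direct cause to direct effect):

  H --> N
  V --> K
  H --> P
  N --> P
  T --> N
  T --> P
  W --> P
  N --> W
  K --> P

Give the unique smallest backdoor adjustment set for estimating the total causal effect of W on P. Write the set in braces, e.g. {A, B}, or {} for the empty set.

Variables eligible for adjustment (non-descendants of W, excluding W and P): {H, K, N, T, V}.
Backdoor paths from W to P:
  P1: W <- N <- H -> P
  P2: W <- N <- T -> P
  P3: W <- N -> P
The empty set is not sufficient: P1 (W <- N <- H -> P) has no collider blocking it and no conditioned non-collider, so it is open.
Try {N}:
  P1: blocked at chain node N ∈ conditioning set.
  P2: blocked at chain node N ∈ conditioning set.
  P3: blocked at fork node N ∈ conditioning set.
{N} contains no descendant of W and blocks every backdoor path.
No other singleton works — e.g. {H} leaves P2 open — so {N} is the unique smallest valid adjustment set.

{N}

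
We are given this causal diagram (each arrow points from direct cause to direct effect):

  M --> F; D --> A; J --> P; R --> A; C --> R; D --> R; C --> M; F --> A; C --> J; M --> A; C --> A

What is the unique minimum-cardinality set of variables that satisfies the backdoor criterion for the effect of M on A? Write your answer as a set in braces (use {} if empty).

{C}

Variables eligible for adjustment (non-descendants of M, excluding M and A): {C, D, J, P, R}.
Backdoor paths from M to A:
  P1: M <- C -> R <- D -> A
  P2: M <- C -> R -> A
  P3: M <- C -> A
The empty set is not sufficient: P2 (M <- C -> R -> A) has no collider blocking it and no conditioned non-collider, so it is open.
Try {C}:
  P1: blocked at fork node C ∈ conditioning set.
  P2: blocked at fork node C ∈ conditioning set.
  P3: blocked at fork node C ∈ conditioning set.
{C} contains no descendant of M and blocks every backdoor path.
No other singleton works — e.g. {D} leaves P2 open — so {C} is the unique smallest valid adjustment set.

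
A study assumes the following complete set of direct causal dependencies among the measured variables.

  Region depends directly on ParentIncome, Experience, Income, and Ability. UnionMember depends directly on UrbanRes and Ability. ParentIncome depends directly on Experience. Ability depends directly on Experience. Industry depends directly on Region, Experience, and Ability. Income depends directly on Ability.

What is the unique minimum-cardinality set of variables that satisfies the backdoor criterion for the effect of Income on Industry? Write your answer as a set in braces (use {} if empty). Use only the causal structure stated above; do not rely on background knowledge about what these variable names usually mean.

Variables eligible for adjustment (non-descendants of Income, excluding Income and Industry): {Ability, Experience, ParentIncome, UnionMember, UrbanRes}.
Backdoor paths from Income to Industry:
  P1: Income <- Ability <- Experience -> ParentIncome -> Region -> Industry
  P2: Income <- Ability <- Experience -> Region -> Industry
  P3: Income <- Ability <- Experience -> Industry
  P4: Income <- Ability -> Region <- Experience -> Industry
  P5: Income <- Ability -> Region <- ParentIncome <- Experience -> Industry
  P6: Income <- Ability -> Region -> Industry
  P7: Income <- Ability -> Industry
The empty set is not sufficient: P1 (Income <- Ability <- Experience -> ParentIncome -> Region -> Industry) has no collider blocking it and no conditioned non-collider, so it is open.
Try {Ability}:
  P1: blocked at chain node Ability ∈ conditioning set.
  P2: blocked at chain node Ability ∈ conditioning set.
  P3: blocked at chain node Ability ∈ conditioning set.
  P4: blocked at fork node Ability ∈ conditioning set.
  P5: blocked at fork node Ability ∈ conditioning set.
  P6: blocked at fork node Ability ∈ conditioning set.
  P7: blocked at fork node Ability ∈ conditioning set.
{Ability} contains no descendant of Income and blocks every backdoor path.
No other singleton works — e.g. {Experience} leaves P6 open — so {Ability} is the unique smallest valid adjustment set.

{Ability}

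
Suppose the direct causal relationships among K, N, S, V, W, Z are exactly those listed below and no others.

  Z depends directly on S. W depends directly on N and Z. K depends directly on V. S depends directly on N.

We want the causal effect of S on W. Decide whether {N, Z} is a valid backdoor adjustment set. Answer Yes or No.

No

Backdoor paths from S to W (paths whose first edge points into S):
  P1: S <- N -> W
Condition 1 (no descendant of S in the set): FAILS — Z is a descendant of S.
Condition 2 (every backdoor path blocked by {N, Z}):
  P1: blocked at fork node N ∈ conditioning set.
{N, Z} does not satisfy the backdoor criterion.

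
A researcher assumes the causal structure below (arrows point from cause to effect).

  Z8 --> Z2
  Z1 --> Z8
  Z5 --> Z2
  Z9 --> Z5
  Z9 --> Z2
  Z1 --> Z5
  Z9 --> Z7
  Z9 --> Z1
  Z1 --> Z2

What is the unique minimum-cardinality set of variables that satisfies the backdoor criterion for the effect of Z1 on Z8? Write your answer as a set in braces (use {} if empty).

{}

Variables eligible for adjustment (non-descendants of Z1, excluding Z1 and Z8): {Z7, Z9}.
Backdoor paths from Z1 to Z8:
  P1: Z1 <- Z9 -> Z5 -> Z2 <- Z8
  P2: Z1 <- Z9 -> Z2 <- Z8
Each backdoor path contains an unconditioned collider, so every path is already blocked with the empty conditioning set:
  P1: blocked at collider Z2 (neither it nor any descendant is in the conditioning set).
  P2: blocked at collider Z2 (neither it nor any descendant is in the conditioning set).
The empty set is therefore the unique smallest valid set.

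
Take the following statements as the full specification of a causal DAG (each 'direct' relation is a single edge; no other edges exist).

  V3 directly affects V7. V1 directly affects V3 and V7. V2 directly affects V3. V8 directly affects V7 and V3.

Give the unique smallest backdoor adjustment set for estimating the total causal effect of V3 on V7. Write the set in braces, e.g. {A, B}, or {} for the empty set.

Variables eligible for adjustment (non-descendants of V3, excluding V3 and V7): {V1, V2, V8}.
Backdoor paths from V3 to V7:
  P1: V3 <- V1 -> V7
  P2: V3 <- V8 -> V7
The empty set is not sufficient: P1 (V3 <- V1 -> V7) has no collider blocking it and no conditioned non-collider, so it is open.
Try {V1, V8}:
  P1: blocked at fork node V1 ∈ conditioning set.
  P2: blocked at fork node V8 ∈ conditioning set.
{V1, V8} contains no descendant of V3 and blocks every backdoor path.
Every element of {V1, V8} is needed (dropping V1 leaves P1 open; dropping V8 leaves P2 open), so no proper subset is valid.
Among all size-2 subsets of the eligible variables, only {V1, V8} blocks every backdoor path, so it is the unique smallest valid adjustment set.

{V1, V8}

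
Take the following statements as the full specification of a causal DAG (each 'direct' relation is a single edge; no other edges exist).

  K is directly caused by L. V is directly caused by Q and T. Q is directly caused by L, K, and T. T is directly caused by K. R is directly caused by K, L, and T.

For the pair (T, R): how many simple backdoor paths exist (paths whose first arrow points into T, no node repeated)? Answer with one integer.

A backdoor path from T to R is any simple undirected path whose first edge points into T (i.e. leaves T via a parent).
Parents of T: {K}.
Enumerating:
  P1: T <- K <- L -> R
  P2: T <- K -> R
  P3: T <- K -> Q <- L -> R
That exhausts the simple backdoor paths. Count: 3.

3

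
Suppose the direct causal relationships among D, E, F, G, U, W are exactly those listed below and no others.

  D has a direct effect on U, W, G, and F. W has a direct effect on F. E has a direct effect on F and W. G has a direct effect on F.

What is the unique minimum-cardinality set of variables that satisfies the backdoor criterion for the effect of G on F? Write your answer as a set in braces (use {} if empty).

{D}

Variables eligible for adjustment (non-descendants of G, excluding G and F): {D, E, U, W}.
Backdoor paths from G to F:
  P1: G <- D -> W <- E -> F
  P2: G <- D -> W -> F
  P3: G <- D -> F
The empty set is not sufficient: P2 (G <- D -> W -> F) has no collider blocking it and no conditioned non-collider, so it is open.
Try {D}:
  P1: blocked at fork node D ∈ conditioning set.
  P2: blocked at fork node D ∈ conditioning set.
  P3: blocked at fork node D ∈ conditioning set.
{D} contains no descendant of G and blocks every backdoor path.
No other singleton works — e.g. {E} leaves P2 open — so {D} is the unique smallest valid adjustment set.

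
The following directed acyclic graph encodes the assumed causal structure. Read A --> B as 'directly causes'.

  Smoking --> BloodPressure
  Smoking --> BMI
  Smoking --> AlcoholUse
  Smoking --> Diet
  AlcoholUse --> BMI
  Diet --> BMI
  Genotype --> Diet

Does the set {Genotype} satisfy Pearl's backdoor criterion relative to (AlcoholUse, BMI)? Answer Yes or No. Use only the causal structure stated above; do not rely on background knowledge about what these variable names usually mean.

Backdoor paths from AlcoholUse to BMI (paths whose first edge points into AlcoholUse):
  P1: AlcoholUse <- Smoking -> Diet -> BMI
  P2: AlcoholUse <- Smoking -> BMI
Condition 1 (no descendant of AlcoholUse in the set): holds — descendants of AlcoholUse are {BMI}; none are in {Genotype}.
Condition 2 (every backdoor path blocked by {Genotype}):
  P1: open — no interior node is in the conditioning set.
  P2: open — no interior node is in the conditioning set.
{Genotype} does not satisfy the backdoor criterion.

No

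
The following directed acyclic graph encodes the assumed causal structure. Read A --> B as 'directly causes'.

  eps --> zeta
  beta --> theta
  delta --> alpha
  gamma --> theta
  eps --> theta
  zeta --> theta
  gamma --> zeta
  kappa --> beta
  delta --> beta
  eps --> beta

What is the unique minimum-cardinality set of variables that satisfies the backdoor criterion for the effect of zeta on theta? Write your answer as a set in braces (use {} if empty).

Variables eligible for adjustment (non-descendants of zeta, excluding zeta and theta): {alpha, beta, delta, eps, gamma, kappa}.
Backdoor paths from zeta to theta:
  P1: zeta <- gamma -> theta
  P2: zeta <- eps -> beta -> theta
  P3: zeta <- eps -> theta
The empty set is not sufficient: P1 (zeta <- gamma -> theta) has no collider blocking it and no conditioned non-collider, so it is open.
Try {eps, gamma}:
  P1: blocked at fork node gamma ∈ conditioning set.
  P2: blocked at fork node eps ∈ conditioning set.
  P3: blocked at fork node eps ∈ conditioning set.
{eps, gamma} contains no descendant of zeta and blocks every backdoor path.
Every element of {eps, gamma} is needed (dropping eps leaves P2 open; dropping gamma leaves P1 open), so no proper subset is valid.
Among all size-2 subsets of the eligible variables, only {eps, gamma} blocks every backdoor path, so it is the unique smallest valid adjustment set.

{eps, gamma}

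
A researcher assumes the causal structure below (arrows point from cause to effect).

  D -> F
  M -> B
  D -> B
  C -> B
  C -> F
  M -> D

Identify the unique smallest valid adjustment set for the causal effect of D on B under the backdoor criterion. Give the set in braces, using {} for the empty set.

{M}

Variables eligible for adjustment (non-descendants of D, excluding D and B): {C, M}.
Backdoor paths from D to B:
  P1: D <- M -> B
The empty set is not sufficient: P1 (D <- M -> B) has no collider blocking it and no conditioned non-collider, so it is open.
Try {M}:
  P1: blocked at fork node M ∈ conditioning set.
{M} contains no descendant of D and blocks every backdoor path.
No other singleton works — e.g. {C} leaves P1 open — so {M} is the unique smallest valid adjustment set.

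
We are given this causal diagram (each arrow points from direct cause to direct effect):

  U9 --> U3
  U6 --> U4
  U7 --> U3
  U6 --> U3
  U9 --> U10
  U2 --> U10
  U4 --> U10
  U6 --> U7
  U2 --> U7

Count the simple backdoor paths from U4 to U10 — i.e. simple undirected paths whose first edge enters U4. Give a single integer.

A backdoor path from U4 to U10 is any simple undirected path whose first edge points into U4 (i.e. leaves U4 via a parent).
Parents of U4: {U6}.
Enumerating:
  P1: U4 <- U6 -> U7 <- U2 -> U10
  P2: U4 <- U6 -> U7 -> U3 <- U9 -> U10
  P3: U4 <- U6 -> U3 <- U7 <- U2 -> U10
  P4: U4 <- U6 -> U3 <- U9 -> U10
That exhausts the simple backdoor paths. Count: 4.

4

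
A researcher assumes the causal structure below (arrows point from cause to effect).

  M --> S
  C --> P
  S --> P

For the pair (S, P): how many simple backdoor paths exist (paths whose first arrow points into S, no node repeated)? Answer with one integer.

A backdoor path from S to P is any simple undirected path whose first edge points into S (i.e. leaves S via a parent).
Parents of S: {M}.
No simple path from any parent of S reaches P without revisiting S, so there are no backdoor paths.

0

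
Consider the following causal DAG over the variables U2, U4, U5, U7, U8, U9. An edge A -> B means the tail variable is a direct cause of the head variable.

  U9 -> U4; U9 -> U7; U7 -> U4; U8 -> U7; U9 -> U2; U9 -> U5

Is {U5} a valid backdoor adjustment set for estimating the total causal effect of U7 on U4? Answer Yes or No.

No

Backdoor paths from U7 to U4 (paths whose first edge points into U7):
  P1: U7 <- U9 -> U4
Condition 1 (no descendant of U7 in the set): holds — descendants of U7 are {U4}; none are in {U5}.
Condition 2 (every backdoor path blocked by {U5}):
  P1: open — no interior node is in the conditioning set.
{U5} does not satisfy the backdoor criterion.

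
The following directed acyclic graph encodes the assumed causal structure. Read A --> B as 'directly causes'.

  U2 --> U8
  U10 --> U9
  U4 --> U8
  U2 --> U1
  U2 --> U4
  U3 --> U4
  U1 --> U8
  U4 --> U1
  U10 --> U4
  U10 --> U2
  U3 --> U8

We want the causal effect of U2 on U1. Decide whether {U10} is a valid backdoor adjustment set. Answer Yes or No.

Backdoor paths from U2 to U1 (paths whose first edge points into U2):
  P1: U2 <- U10 -> U4 <- U3 -> U8 <- U1
  P2: U2 <- U10 -> U4 -> U1
  P3: U2 <- U10 -> U4 -> U8 <- U1
Condition 1 (no descendant of U2 in the set): holds — descendants of U2 are {U1, U4, U8}; none are in {U10}.
Condition 2 (every backdoor path blocked by {U10}):
  P1: blocked at fork node U10 ∈ conditioning set.
  P2: blocked at fork node U10 ∈ conditioning set.
  P3: blocked at fork node U10 ∈ conditioning set.
{U10} satisfies the backdoor criterion.

Yes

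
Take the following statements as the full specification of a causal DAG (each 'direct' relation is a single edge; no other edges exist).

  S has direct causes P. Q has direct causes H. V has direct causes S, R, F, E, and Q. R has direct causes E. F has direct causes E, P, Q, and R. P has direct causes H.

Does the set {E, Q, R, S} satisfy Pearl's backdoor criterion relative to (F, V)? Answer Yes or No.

Yes

Backdoor paths from F to V (paths whose first edge points into F):
  P1: F <- Q <- H -> P -> S -> V
  P2: F <- Q -> V
  P3: F <- P <- H -> Q -> V
  P4: F <- P -> S -> V
  P5: F <- E -> R -> V
  P6: F <- E -> V
  P7: F <- R <- E -> V
  P8: F <- R -> V
Condition 1 (no descendant of F in the set): holds — descendants of F are {V}; none are in {E, Q, R, S}.
Condition 2 (every backdoor path blocked by {E, Q, R, S}):
  P1: blocked at chain node Q ∈ conditioning set.
  P2: blocked at fork node Q ∈ conditioning set.
  P3: blocked at chain node Q ∈ conditioning set.
  P4: blocked at chain node S ∈ conditioning set.
  P5: blocked at fork node E ∈ conditioning set.
  P6: blocked at fork node E ∈ conditioning set.
  P7: blocked at chain node R ∈ conditioning set.
  P8: blocked at fork node R ∈ conditioning set.
{E, Q, R, S} satisfies the backdoor criterion.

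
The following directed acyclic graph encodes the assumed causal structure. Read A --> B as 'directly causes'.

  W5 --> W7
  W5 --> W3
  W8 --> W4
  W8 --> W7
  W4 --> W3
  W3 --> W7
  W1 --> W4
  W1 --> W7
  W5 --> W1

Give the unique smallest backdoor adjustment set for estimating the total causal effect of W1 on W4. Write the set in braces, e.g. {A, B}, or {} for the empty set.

{}

Variables eligible for adjustment (non-descendants of W1, excluding W1 and W4): {W5, W8}.
Backdoor paths from W1 to W4:
  P1: W1 <- W5 -> W3 <- W4
  P2: W1 <- W5 -> W3 -> W7 <- W8 -> W4
  P3: W1 <- W5 -> W7 <- W8 -> W4
  P4: W1 <- W5 -> W7 <- W3 <- W4
Each backdoor path contains an unconditioned collider, so every path is already blocked with the empty conditioning set:
  P1: blocked at collider W3 (neither it nor any descendant is in the conditioning set).
  P2: blocked at collider W7 (neither it nor any descendant is in the conditioning set).
  P3: blocked at collider W7 (neither it nor any descendant is in the conditioning set).
  P4: blocked at collider W7 (neither it nor any descendant is in the conditioning set).
The empty set is therefore the unique smallest valid set.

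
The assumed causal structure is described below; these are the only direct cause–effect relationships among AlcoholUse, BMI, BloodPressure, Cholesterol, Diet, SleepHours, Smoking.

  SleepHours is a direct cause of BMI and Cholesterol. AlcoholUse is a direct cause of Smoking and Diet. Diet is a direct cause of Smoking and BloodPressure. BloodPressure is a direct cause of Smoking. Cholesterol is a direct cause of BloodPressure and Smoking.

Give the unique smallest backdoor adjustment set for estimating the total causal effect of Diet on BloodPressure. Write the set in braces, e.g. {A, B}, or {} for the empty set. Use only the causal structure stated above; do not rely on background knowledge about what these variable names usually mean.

{}

Variables eligible for adjustment (non-descendants of Diet, excluding Diet and BloodPressure): {AlcoholUse, BMI, Cholesterol, SleepHours}.
Backdoor paths from Diet to BloodPressure:
  P1: Diet <- AlcoholUse -> Smoking <- Cholesterol -> BloodPressure
  P2: Diet <- AlcoholUse -> Smoking <- BloodPressure
Each backdoor path contains an unconditioned collider, so every path is already blocked with the empty conditioning set:
  P1: blocked at collider Smoking (neither it nor any descendant is in the conditioning set).
  P2: blocked at collider Smoking (neither it nor any descendant is in the conditioning set).
The empty set is therefore the unique smallest valid set.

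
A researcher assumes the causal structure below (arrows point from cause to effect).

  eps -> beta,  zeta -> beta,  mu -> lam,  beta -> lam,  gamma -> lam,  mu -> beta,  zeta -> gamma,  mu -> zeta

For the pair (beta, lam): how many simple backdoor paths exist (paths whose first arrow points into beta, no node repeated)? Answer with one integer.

4

A backdoor path from beta to lam is any simple undirected path whose first edge points into beta (i.e. leaves beta via a parent).
Parents of beta: {eps, mu, zeta}.
Enumerating:
  P1: beta <- mu -> zeta -> gamma -> lam
  P2: beta <- mu -> lam
  P3: beta <- zeta <- mu -> lam
  P4: beta <- zeta -> gamma -> lam
That exhausts the simple backdoor paths. Count: 4.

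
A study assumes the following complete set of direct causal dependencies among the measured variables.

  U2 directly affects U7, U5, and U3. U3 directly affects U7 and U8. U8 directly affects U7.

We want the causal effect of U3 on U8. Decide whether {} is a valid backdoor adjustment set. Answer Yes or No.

Backdoor paths from U3 to U8 (paths whose first edge points into U3):
  P1: U3 <- U2 -> U7 <- U8
Condition 1 (no descendant of U3 in the set): holds — descendants of U3 are {U7, U8}; none are in {}.
Condition 2 (every backdoor path blocked by {}):
  P1: blocked at collider U7 (neither it nor any descendant is in the conditioning set).
{} satisfies the backdoor criterion.

Yes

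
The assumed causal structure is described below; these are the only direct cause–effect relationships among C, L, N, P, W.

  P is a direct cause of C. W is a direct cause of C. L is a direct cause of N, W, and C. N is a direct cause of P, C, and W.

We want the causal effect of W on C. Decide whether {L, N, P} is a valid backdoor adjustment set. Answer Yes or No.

Backdoor paths from W to C (paths whose first edge points into W):
  P1: W <- L -> N -> P -> C
  P2: W <- L -> N -> C
  P3: W <- L -> C
  P4: W <- N <- L -> C
  P5: W <- N -> P -> C
  P6: W <- N -> C
Condition 1 (no descendant of W in the set): holds — descendants of W are {C}; none are in {L, N, P}.
Condition 2 (every backdoor path blocked by {L, N, P}):
  P1: blocked at fork node L ∈ conditioning set.
  P2: blocked at fork node L ∈ conditioning set.
  P3: blocked at fork node L ∈ conditioning set.
  P4: blocked at chain node N ∈ conditioning set.
  P5: blocked at fork node N ∈ conditioning set.
  P6: blocked at fork node N ∈ conditioning set.
{L, N, P} satisfies the backdoor criterion.

Yes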